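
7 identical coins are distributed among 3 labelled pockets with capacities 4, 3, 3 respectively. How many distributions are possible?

Without the upper bounds there are C(9,2) = 36 ways to split 7 among 3 pockets.
Subtract solutions that violate a single cap (substitute x_i' = x_i − (cap_i+1)): x_1 ≥ 5 gives C(4,2) = 6; x_2 ≥ 4 gives C(5,2) = 10; x_3 ≥ 4 gives C(5,2) = 10. Together 26.
No two caps can be exceeded simultaneously, so the pair terms are all 0.
By inclusion–exclusion the count is 36 − 26 + 0 = 10.

10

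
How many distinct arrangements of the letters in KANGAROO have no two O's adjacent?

7560

Total arrangements of KANGAROO: 8!/(2!·2!) = 10080.
If the two O's are adjacent, glue them into one block, leaving 7 items to arrange: (7)!/(2!) = 2520 ways.
Hence 10080 − 2520 = 7560.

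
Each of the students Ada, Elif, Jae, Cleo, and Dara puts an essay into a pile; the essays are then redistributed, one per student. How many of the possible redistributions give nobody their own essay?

44

Count assignments avoiding every fixed point. For any j of the 5 students fixed to their own essay, the other 5−j can be arranged in (5−j)! ways.
By inclusion–exclusion this is Σ_{j=0}^{5} (−1)^j C(5,j)·(5−j)!.
Computing: 120 − 120 + 60 − 20 + 5 − 1 = 44.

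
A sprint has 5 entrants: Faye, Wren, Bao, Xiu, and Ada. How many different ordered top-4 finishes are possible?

120

This is an ordered selection of 4 from 5: P(5,4).
That gives 5 × 4 × 3 × 2 = 120.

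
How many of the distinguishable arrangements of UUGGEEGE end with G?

210

With the last slot taken by G, it remains to arrange the other 7 letters (UUGEEGE).
Those 7 letters have E appearing 3 times, G appearing twice, and U appearing twice, giving (7)!/(3!·2!·2!) = 210.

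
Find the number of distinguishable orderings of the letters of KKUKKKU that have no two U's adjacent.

There are 7!/(5!·2!) = 21 arrangements of KKUKKKU in total.
Arrangements with the U's together: treat UU as one letter, giving (6)!/(5!) = 6.
Subtracting, 21 − 6 = 15 arrangements keep the U's apart.

15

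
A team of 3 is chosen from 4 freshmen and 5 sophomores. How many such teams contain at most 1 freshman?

50

Split by how many freshmen are chosen (0 through 1).
Sum: C(4,0)·C(5,3) + C(4,1)·C(5,2) = 10 + 40 = 50.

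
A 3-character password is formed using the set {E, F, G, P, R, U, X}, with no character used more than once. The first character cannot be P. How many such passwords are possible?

180

The first character has 7−1 = 6 choices (anything except P).
The remaining 2 characters are filled from the other 6 symbols without repetition: 6 × 5 = 30.
Total: 6 × 30 = 180.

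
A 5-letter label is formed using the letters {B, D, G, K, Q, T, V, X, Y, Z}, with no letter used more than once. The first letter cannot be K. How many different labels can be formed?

The first letter has 10−1 = 9 choices (anything except K).
The remaining 4 letters are filled from the other 9 symbols without repetition: 9 × 8 × 7 × 6 = 3024.
Total: 9 × 3024 = 27216.

27216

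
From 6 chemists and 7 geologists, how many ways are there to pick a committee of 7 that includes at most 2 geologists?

Split by how many geologists are chosen (0 through 2).
Sum: C(7,0)·C(6,7) + C(7,1)·C(6,6) + C(7,2)·C(6,5) = 0 + 7 + 126 = 133.

133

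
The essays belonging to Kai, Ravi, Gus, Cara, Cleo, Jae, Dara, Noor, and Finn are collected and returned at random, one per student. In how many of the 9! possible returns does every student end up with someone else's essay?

Count assignments avoiding every fixed point. For any j of the 9 students fixed to their own essay, the other 9−j can be arranged in (9−j)! ways.
By inclusion–exclusion this is Σ_{j=0}^{9} (−1)^j C(9,j)·(9−j)!.
Computing: 362880 − 362880 + 181440 − 60480 + 15120 − 3024 + 504 − 72 + 9 − 1 = 133496.

133496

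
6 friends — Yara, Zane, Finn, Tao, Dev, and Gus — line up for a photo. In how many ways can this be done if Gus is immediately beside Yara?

Glue Gus and Yara into one block (2 internal orders), leaving 5 units to arrange in a row.
That gives 2 × 5! = 2 × 120 = 240.

240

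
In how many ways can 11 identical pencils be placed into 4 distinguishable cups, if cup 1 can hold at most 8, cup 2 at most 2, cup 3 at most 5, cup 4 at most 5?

97

Without the upper bounds there are C(14,3) = 364 ways to split 11 among 4 cups.
Subtract solutions that violate a single cap (substitute x_i' = x_i − (cap_i+1)): x_1 ≥ 9 gives C(5,3) = 10; x_2 ≥ 3 gives C(11,3) = 165; x_3 ≥ 6 gives C(8,3) = 56; x_4 ≥ 6 gives C(8,3) = 56. Together 287.
Add back pairs where two caps are both exceeded: 0 + 0 + 0 + 10 + 10 + 0 = 20.
By inclusion–exclusion the count is 364 − 287 + 20 = 97.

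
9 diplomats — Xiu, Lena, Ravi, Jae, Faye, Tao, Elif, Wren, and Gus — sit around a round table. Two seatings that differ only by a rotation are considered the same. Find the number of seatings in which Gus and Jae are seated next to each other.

Glue Gus and Jae into a block (2 internal orders). Seating 8 units around a circle gives (7)! arrangements.
So 2 × (7)! = 2 × 5040 = 10080.

10080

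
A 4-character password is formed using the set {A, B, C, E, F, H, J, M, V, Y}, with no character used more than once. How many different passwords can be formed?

5040

With no repetition, fill the 4 characters in order: 10 choices, then 9, down to 7.
That product is 10 × 9 × 8 × 7 = 5040.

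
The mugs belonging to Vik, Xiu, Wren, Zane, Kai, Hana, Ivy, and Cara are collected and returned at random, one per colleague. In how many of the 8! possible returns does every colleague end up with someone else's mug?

14833

Count assignments avoiding every fixed point. For any j of the 8 colleagues fixed to their own mug, the other 8−j can be arranged in (8−j)! ways.
By inclusion–exclusion this is Σ_{j=0}^{8} (−1)^j C(8,j)·(8−j)!.
Computing: 40320 − 40320 + 20160 − 6720 + 1680 − 336 + 56 − 8 + 1 = 14833.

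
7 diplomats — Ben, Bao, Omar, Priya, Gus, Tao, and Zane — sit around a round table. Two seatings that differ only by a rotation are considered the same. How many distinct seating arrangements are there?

720

Around a circle, 7 distinct people have 7!/7 = (6)! = 720 rotationally distinct seatings.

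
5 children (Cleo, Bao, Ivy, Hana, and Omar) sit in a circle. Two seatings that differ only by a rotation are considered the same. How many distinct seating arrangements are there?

24

Fix one person's seat to break rotational symmetry; the remaining 4 people can be arranged in (4)! = 24 ways.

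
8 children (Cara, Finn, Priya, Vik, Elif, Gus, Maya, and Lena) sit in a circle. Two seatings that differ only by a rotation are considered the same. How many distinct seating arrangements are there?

5040

Fix one person's seat to break rotational symmetry; the remaining 7 people can be arranged in (7)! = 5040 ways.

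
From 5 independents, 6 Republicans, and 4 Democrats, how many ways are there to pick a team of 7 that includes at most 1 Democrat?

Split by how many Democrats are chosen (0 through 1).
Sum: C(4,0)·C(11,7) + C(4,1)·C(11,6) = 330 + 1848 = 2178.

2178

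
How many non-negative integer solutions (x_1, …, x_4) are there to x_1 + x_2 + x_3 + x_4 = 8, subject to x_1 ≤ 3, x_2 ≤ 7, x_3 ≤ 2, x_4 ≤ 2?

35

By stars and bars, unrestricted non-negative solutions to x_1+…+x_4 = 8 number C(8+3,3) = 165.
Subtract solutions that violate a single cap (substitute x_i' = x_i − (cap_i+1)): x_1 ≥ 4 gives C(7,3) = 35; x_2 ≥ 8 gives C(3,3) = 1; x_3 ≥ 3 gives C(8,3) = 56; x_4 ≥ 3 gives C(8,3) = 56. Together 148.
Add back pairs where two caps are both exceeded: 0 + 4 + 4 + 0 + 0 + 10 = 18.
By inclusion–exclusion the count is 165 − 148 + 18 = 35.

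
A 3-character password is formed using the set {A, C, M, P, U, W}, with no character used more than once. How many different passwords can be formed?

120

With no repetition, fill the 3 characters in order: 6 choices, then 5, down to 4.
That product is 6 × 5 × 4 = 120.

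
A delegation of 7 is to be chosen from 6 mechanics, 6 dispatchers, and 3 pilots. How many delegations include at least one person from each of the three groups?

5571

Unrestricted: C(15,7) = 6435 ways to pick any 7 of the 15.
Selections missing a whole group: no mechanics → C(9,7) = 36; no dispatchers → C(9,7) = 36; no pilots → C(12,7) = 792.
Add back selections omitting two groups (i.e. drawn from a single group): C(6,7) + C(6,7) + C(3,7) = 0.
By inclusion–exclusion: 6435 − 864 + 0 = 5571.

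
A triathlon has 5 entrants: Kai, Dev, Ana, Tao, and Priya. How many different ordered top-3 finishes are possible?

60

This is an ordered selection of 3 from 5: P(5,3).
That gives 5 × 4 × 3 = 60.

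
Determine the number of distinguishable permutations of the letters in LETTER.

The 6 letters of LETTER have repeats: E appearing twice and T appearing twice.
Dividing 6! = 720 by 2!·2! = 4 for the repeated letters gives 180.

180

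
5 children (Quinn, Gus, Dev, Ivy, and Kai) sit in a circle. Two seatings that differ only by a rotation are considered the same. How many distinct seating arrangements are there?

Fix one person's seat to break rotational symmetry; the remaining 4 people can be arranged in (4)! = 24 ways.

24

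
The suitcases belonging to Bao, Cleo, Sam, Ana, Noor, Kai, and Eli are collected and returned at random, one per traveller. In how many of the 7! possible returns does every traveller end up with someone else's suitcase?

1854

This is the derangement count D_7: permutations of 7 items with no fixed point.
By inclusion–exclusion this is Σ_{j=0}^{7} (−1)^j C(7,j)·(7−j)!.
Computing: 5040 − 5040 + 2520 − 840 + 210 − 42 + 7 − 1 = 1854.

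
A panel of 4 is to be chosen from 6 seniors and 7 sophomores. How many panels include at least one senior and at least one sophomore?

With no constraint there are C(13,4) = 715 possible selections.
Subtract selections that omit an entire group: no seniors → C(7,4) = 35; no sophomores → C(6,4) = 15.
Both groups omitted at once is impossible, so 715 − 50 = 665.

665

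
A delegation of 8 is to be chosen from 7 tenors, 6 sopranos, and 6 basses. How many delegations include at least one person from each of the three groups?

72513

Unrestricted: C(19,8) = 75582 ways to pick any 8 of the 19.
Subtract selections that omit an entire group: no tenors → C(12,8) = 495; no sopranos → C(13,8) = 1287; no basses → C(13,8) = 1287.
Add back selections omitting two groups (i.e. drawn from a single group): C(7,8) + C(6,8) + C(6,8) = 0.
By inclusion–exclusion: 75582 − 3069 + 0 = 72513.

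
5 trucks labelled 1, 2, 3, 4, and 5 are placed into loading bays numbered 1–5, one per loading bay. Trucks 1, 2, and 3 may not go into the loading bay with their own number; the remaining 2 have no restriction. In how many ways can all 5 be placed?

64

Let Aᵢ (for i ∈ {1, 2, 3}) be the placements that put truck i in its forbidden loading bay. Any j of these fix j positions, leaving (5−j)! ways to fill the rest, and there are C(3,j) ways to pick which j.
By inclusion–exclusion, the number of valid placements is Σ_{j=0}^{3} (−1)^j C(3,j)·(5−j)!.
Computing: 120 − 72 + 18 − 2 = 64.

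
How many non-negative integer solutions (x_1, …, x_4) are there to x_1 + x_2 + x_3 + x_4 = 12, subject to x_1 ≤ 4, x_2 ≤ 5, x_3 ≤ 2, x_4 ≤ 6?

Ignoring the caps, the number of non-negative solutions to x_1+…+x_4 = 12 is C(15,3) = 455.
Subtract solutions that violate a single cap (substitute x_i' = x_i − (cap_i+1)): x_1 ≥ 5 gives C(10,3) = 120; x_2 ≥ 6 gives C(9,3) = 84; x_3 ≥ 3 gives C(12,3) = 220; x_4 ≥ 7 gives C(8,3) = 56. Together 480.
Add back pairs where two caps are both exceeded: 4 + 35 + 1 + 20 + 0 + 10 = 70.
By inclusion–exclusion the count is 455 − 480 + 70 = 45.

45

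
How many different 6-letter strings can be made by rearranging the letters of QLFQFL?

The 6 letters of QLFQFL have repeats: F appearing twice, L appearing twice, and Q appearing twice.
The number of distinct arrangements is 6!/(2!·2!·2!) = 720/8 = 90.

90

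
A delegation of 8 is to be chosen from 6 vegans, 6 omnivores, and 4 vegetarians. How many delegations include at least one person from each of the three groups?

With no constraint there are C(16,8) = 12870 possible selections.
Selections missing a whole group: no vegans → C(10,8) = 45; no omnivores → C(10,8) = 45; no vegetarians → C(12,8) = 495.
Add back selections omitting two groups (i.e. drawn from a single group): C(6,8) + C(6,8) + C(4,8) = 0.
By inclusion–exclusion: 12870 − 585 + 0 = 12285.

12285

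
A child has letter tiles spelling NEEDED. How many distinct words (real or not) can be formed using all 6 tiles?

60

Letter multiplicities in NEEDED: D×2, E×3, N×1.
So there are 6! / (3!·2!) = 60 distinguishable arrangements.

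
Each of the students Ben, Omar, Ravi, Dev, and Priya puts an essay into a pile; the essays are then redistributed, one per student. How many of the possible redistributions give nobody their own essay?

Let Aᵢ be the assignments in which student i gets their own essay. We want the size of the complement of A₁∪…∪A_5.
By inclusion–exclusion this is Σ_{j=0}^{5} (−1)^j C(5,j)·(5−j)!.
Computing: 120 − 120 + 60 − 20 + 5 − 1 = 44.

44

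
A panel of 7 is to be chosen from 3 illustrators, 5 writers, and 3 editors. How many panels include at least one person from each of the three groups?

With no constraint there are C(11,7) = 330 possible selections.
Subtract selections that omit an entire group: no illustrators → C(8,7) = 8; no writers → C(6,7) = 0; no editors → C(8,7) = 8.
Add back selections omitting two groups (i.e. drawn from a single group): C(3,7) + C(5,7) + C(3,7) = 0.
By inclusion–exclusion: 330 − 16 + 0 = 314.

314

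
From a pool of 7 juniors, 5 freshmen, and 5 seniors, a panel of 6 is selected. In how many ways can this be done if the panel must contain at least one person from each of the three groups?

Total 6-person selections from all 17: C(17,6) = 12376.
Subtract selections that omit an entire group: no juniors → C(10,6) = 210; no freshmen → C(12,6) = 924; no seniors → C(12,6) = 924.
Add back selections omitting two groups (i.e. drawn from a single group): C(7,6) + C(5,6) + C(5,6) = 7.
By inclusion–exclusion: 12376 − 2058 + 7 = 10325.

10325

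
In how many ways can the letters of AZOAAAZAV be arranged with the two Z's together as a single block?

336

Treat the 2 copies of Z as a single block. The multiset to arrange is then {ZZ, A, A, A, A, A, O, V}, 8 items in all.
That gives (8)!/(5!) = 336 arrangements.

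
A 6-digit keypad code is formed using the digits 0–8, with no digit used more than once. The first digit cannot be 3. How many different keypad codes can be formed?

The first digit has 9−1 = 8 choices (anything except 3).
The remaining 5 digits are filled from the other 8 symbols without repetition: 8 × 7 × 6 × 5 × 4 = 6720.
Total: 8 × 6720 = 53760.

53760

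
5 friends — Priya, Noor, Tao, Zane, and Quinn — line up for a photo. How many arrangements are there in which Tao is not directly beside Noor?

72

Of the 5! = 120 arrangements, those with Tao and Noor adjacent number 2 × 4! = 48 (treat the pair as a block with 2 internal orders).
So 120 − 48 = 72 arrangements keep them apart.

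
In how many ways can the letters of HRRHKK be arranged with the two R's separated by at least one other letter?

60

Total arrangements of HRRHKK: 6!/(2!·2!·2!) = 90.
Arrangements with the R's together: treat RR as one letter, giving (5)!/(2!·2!) = 30.
Hence 90 − 30 = 60.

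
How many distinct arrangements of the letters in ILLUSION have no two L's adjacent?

There are 8!/(2!·2!) = 10080 arrangements of ILLUSION in total.
Arrangements with the L's together: treat LL as one letter, giving (7)!/(2!) = 2520.
Hence 10080 − 2520 = 7560.

7560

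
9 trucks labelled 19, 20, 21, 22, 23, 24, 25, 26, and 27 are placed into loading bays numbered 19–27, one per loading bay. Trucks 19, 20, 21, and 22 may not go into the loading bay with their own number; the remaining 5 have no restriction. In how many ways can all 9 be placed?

229080

Let Aᵢ (for 19 ≤ i ≤ 22) be the placements that put truck i in its forbidden loading bay. Any j of these fix j positions, leaving (9−j)! ways to fill the rest, and there are C(4,j) ways to pick which j.
By inclusion–exclusion, the number of valid placements is Σ_{j=0}^{4} (−1)^j C(4,j)·(9−j)!.
Computing: 362880 − 161280 + 30240 − 2880 + 120 = 229080.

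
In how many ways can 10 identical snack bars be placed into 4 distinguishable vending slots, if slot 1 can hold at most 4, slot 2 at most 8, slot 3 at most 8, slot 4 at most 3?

142

By stars and bars, unrestricted non-negative solutions to x_1+…+x_4 = 10 number C(10+3,3) = 286.
Subtract solutions that violate a single cap (substitute x_i' = x_i − (cap_i+1)): x_1 ≥ 5 gives C(8,3) = 56; x_2 ≥ 9 gives C(4,3) = 4; x_3 ≥ 9 gives C(4,3) = 4; x_4 ≥ 4 gives C(9,3) = 84. Together 148.
Add back pairs where two caps are both exceeded: 0 + 0 + 4 + 0 + 0 + 0 = 4.
By inclusion–exclusion the count is 286 − 148 + 4 = 142.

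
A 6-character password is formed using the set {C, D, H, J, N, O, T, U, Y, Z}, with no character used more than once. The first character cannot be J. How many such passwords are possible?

The first character has 10−1 = 9 choices (anything except J).
The remaining 5 characters are filled from the other 9 symbols without repetition: 9 × 8 × 7 × 6 × 5 = 15120.
Total: 9 × 15120 = 136080.

136080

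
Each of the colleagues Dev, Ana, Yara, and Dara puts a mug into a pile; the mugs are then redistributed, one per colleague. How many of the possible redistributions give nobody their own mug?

Count assignments avoiding every fixed point. For any j of the 4 colleagues fixed to their own mug, the other 4−j can be arranged in (4−j)! ways.
By inclusion–exclusion this is Σ_{j=0}^{4} (−1)^j C(4,j)·(4−j)!.
Computing: 24 − 24 + 12 − 4 + 1 = 9.

9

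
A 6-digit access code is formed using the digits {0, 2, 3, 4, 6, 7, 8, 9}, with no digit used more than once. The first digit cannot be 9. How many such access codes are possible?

The first digit has 8−1 = 7 choices (anything except 9).
The remaining 5 digits are filled from the other 7 symbols without repetition: 7 × 6 × 5 × 4 × 3 = 2520.
Total: 7 × 2520 = 17640.

17640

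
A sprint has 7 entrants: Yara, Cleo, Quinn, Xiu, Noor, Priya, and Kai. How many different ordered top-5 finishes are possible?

2520

This is an ordered selection of 5 from 7: P(7,5).
That gives 7 × 6 × 5 × 4 × 3 = 2520.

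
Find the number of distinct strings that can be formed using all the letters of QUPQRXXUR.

22680

The 9 letters of QUPQRXXUR have repeats: Q appearing twice, R appearing twice, U appearing twice, and X appearing twice.
The number of distinct arrangements is 9!/(2!·2!·2!·2!) = 362880/16 = 22680.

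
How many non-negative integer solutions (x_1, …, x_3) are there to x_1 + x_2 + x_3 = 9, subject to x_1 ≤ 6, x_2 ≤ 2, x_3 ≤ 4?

Ignoring the caps, the number of non-negative solutions to x_1+…+x_3 = 9 is C(11,2) = 55.
Subtract solutions that violate a single cap (substitute x_i' = x_i − (cap_i+1)): x_1 ≥ 7 gives C(4,2) = 6; x_2 ≥ 3 gives C(8,2) = 28; x_3 ≥ 5 gives C(6,2) = 15. Together 49.
Add back pairs where two caps are both exceeded: 0 + 0 + 3 = 3.
By inclusion–exclusion the count is 55 − 49 + 3 = 9.

9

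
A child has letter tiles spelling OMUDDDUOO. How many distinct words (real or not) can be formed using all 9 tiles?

5040

The 9 letters of OMUDDDUOO have repeats: D appearing 3 times, O appearing 3 times, and U appearing twice.
The number of distinct arrangements is 9!/(3!·3!·2!) = 362880/72 = 5040.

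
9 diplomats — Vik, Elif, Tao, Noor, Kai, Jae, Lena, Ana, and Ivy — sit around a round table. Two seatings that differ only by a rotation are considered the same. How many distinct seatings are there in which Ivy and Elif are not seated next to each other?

Without the restriction there are (8)! = 40320 seatings.
Seatings with Ivy beside Elif: treat them as a block with 2 internal orders, giving 2 × (7)! = 10080.
Subtracting, 40320 − 10080 = 30240.

30240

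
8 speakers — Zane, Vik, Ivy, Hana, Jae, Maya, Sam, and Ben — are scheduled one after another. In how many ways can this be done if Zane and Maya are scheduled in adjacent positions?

Glue Zane and Maya into one block (2 internal orders), leaving 7 units to arrange in a row.
So the count is 2·(7)! = 10080.

10080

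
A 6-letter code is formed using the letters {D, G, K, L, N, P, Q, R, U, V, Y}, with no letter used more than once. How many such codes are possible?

Choose and order 6 of the 11 symbols: the first letter has 11 options, the next 10, and so on down to 6.
That product is 11 × 10 × 9 × 8 × 7 × 6 = 332640.

332640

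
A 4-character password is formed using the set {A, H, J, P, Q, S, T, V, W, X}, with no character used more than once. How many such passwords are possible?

5040

This is a permutation of 4 out of 10: P(10,4) = 10!/6!.
That product is 10 × 9 × 8 × 7 = 5040.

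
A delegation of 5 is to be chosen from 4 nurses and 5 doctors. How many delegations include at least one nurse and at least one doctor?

Total 5-person selections from all 9: C(9,5) = 126.
Selections missing a whole group: no nurses → C(5,5) = 1; no doctors → C(4,5) = 0.
Both groups omitted at once is impossible, so 126 − 1 = 125.

125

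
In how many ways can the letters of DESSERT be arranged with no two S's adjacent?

There are 7!/(2!·2!) = 1260 arrangements of DESSERT in total.
Arrangements with the S's together: treat SS as one letter, giving (6)!/(2!) = 360.
Subtracting, 1260 − 360 = 900 arrangements keep the S's apart.

900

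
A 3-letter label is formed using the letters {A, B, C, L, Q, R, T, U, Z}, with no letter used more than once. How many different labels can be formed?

This is a permutation of 3 out of 9: P(9,3) = 9!/6!.
That product is 9 × 8 × 7 = 504.

504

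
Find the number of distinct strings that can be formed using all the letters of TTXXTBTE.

TTXXTBTE has 8 letters with T appearing 4 times and X appearing twice.
Dividing 8! = 40320 by 4!·2! = 48 for the repeated letters gives 840.

840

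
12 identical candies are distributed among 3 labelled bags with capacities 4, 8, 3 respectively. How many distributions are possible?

10

By stars and bars, unrestricted non-negative solutions to x_1+…+x_3 = 12 number C(12+2,2) = 91.
Subtract solutions that violate a single cap (substitute x_i' = x_i − (cap_i+1)): x_1 ≥ 5 gives C(9,2) = 36; x_2 ≥ 9 gives C(5,2) = 10; x_3 ≥ 4 gives C(10,2) = 45. Together 91.
Add back pairs where two caps are both exceeded: 0 + 10 + 0 = 10.
By inclusion–exclusion the count is 91 − 91 + 10 = 10.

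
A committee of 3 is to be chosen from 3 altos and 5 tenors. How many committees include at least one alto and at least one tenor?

45

Total 3-person selections from all 8: C(8,3) = 56.
Selections missing a whole group: no altos → C(5,3) = 10; no tenors → C(3,3) = 1.
Both groups omitted at once is impossible, so 56 − 11 = 45.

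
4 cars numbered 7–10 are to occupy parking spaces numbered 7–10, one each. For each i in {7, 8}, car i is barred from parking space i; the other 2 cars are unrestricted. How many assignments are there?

14

Let Aᵢ (for i ∈ {7, 8}) be the placements that put car i in its forbidden parking space. Any j of these fix j positions, leaving (4−j)! ways to fill the rest, and there are C(2,j) ways to pick which j.
By inclusion–exclusion, the number of valid placements is Σ_{j=0}^{2} (−1)^j C(2,j)·(4−j)!.
Computing: 24 − 12 + 2 = 14.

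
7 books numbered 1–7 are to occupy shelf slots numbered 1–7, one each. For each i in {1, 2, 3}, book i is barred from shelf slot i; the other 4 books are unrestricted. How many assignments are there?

Let Aᵢ (for i ∈ {1, 2, 3}) be the placements that put book i in its forbidden shelf slot. Any j of these fix j positions, leaving (7−j)! ways to fill the rest, and there are C(3,j) ways to pick which j.
By inclusion–exclusion, the number of valid placements is Σ_{j=0}^{3} (−1)^j C(3,j)·(7−j)!.
Computing: 5040 − 2160 + 360 − 24 = 3216.

3216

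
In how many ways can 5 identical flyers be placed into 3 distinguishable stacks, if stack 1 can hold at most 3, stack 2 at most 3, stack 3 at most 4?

14

Without the upper bounds there are C(7,2) = 21 ways to split 5 among 3 stacks.
Subtract solutions that violate a single cap (substitute x_i' = x_i − (cap_i+1)): x_1 ≥ 4 gives C(3,2) = 3; x_2 ≥ 4 gives C(3,2) = 3; x_3 ≥ 5 gives C(2,2) = 1. Together 7.
No two caps can be exceeded simultaneously, so the pair terms are all 0.
By inclusion–exclusion the count is 21 − 7 + 0 = 14.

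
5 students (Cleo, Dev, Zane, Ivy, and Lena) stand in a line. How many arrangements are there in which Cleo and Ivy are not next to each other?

There are 5! = 120 arrangements in all. If Cleo and Ivy are adjacent, merging them into one block gives 2·(4)! = 48 arrangements.
Complementary counting: 120 − 48 = 72.

72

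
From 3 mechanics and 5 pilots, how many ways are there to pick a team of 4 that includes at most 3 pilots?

Split by how many pilots are chosen (0 through 3).
Sum: C(5,0)·C(3,4) + C(5,1)·C(3,3) + C(5,2)·C(3,2) + C(5,3)·C(3,1) = 0 + 5 + 30 + 30 = 65.

65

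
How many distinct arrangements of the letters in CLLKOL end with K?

20

Fix K in the last position and arrange the remaining 5 letters.
Those 5 letters have L appearing 3 times, giving (5)!/(3!) = 20.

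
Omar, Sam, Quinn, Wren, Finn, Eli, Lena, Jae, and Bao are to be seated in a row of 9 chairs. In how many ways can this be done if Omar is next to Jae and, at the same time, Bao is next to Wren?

Treat {Omar,Jae} as one block (2 orders) and {Bao,Wren} as another (2 orders).
That leaves 7 units to arrange: 2 × 2 × 7! = 4 × 5040 = 20160.

20160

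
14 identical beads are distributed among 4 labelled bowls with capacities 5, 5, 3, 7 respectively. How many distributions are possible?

72

Without the upper bounds there are C(17,3) = 680 ways to split 14 among 4 bowls.
Subtract solutions that violate a single cap (substitute x_i' = x_i − (cap_i+1)): x_1 ≥ 6 gives C(11,3) = 165; x_2 ≥ 6 gives C(11,3) = 165; x_3 ≥ 4 gives C(13,3) = 286; x_4 ≥ 8 gives C(9,3) = 84. Together 700.
Add back pairs where two caps are both exceeded: 10 + 35 + 1 + 35 + 1 + 10 = 92.
By inclusion–exclusion the count is 680 − 700 + 92 = 72.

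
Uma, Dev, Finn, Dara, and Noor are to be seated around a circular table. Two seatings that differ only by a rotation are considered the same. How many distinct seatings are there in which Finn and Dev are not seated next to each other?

12

All circular seatings of 5 people number (4)! = 24.
Those with Finn next to Dev: fuse the pair into one unit and seat 4 units around a circle — 2·(3)! = 12.
Subtracting, 24 − 12 = 12.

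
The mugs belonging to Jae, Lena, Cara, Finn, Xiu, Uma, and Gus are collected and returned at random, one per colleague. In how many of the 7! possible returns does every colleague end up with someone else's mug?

1854

Count assignments avoiding every fixed point. For any j of the 7 colleagues fixed to their own mug, the other 7−j can be arranged in (7−j)! ways.
By inclusion–exclusion this is Σ_{j=0}^{7} (−1)^j C(7,j)·(7−j)!.
Computing: 5040 − 5040 + 2520 − 840 + 210 − 42 + 7 − 1 = 1854.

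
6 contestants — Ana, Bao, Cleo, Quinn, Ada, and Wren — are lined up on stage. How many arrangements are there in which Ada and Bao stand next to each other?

Place the 4 others and the Ada-Bao pair as 5 objects in a line; the pair has 2 internal arrangements.
That gives 2 × 5! = 2 × 120 = 240.

240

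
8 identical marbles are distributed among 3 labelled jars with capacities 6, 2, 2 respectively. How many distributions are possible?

By stars and bars, unrestricted non-negative solutions to x_1+…+x_3 = 8 number C(8+2,2) = 45.
Subtract solutions that violate a single cap (substitute x_i' = x_i − (cap_i+1)): x_1 ≥ 7 gives C(3,2) = 3; x_2 ≥ 3 gives C(7,2) = 21; x_3 ≥ 3 gives C(7,2) = 21. Together 45.
Add back pairs where two caps are both exceeded: 0 + 0 + 6 = 6.
By inclusion–exclusion the count is 45 − 45 + 6 = 6.

6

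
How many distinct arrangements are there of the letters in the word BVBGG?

30

Letter multiplicities in BVBGG: B×2, G×2, V×1.
Dividing 5! = 120 by 2!·2! = 4 for the repeated letters gives 30.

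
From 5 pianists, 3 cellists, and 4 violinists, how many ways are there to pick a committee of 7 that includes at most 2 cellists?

666

Split by how many cellists are chosen (0 through 2).
Sum: C(3,0)·C(9,7) + C(3,1)·C(9,6) + C(3,2)·C(9,5) = 36 + 252 + 378 = 666.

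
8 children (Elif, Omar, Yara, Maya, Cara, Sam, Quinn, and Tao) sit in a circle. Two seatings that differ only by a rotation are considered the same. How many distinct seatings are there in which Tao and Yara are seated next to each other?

1440

Glue Tao and Yara into a block (2 internal orders). Seating 7 units around a circle gives (6)! arrangements.
So 2 × (6)! = 2 × 720 = 1440.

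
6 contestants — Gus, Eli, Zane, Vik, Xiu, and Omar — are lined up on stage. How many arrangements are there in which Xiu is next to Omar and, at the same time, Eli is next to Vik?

Treat {Xiu,Omar} as one block (2 orders) and {Eli,Vik} as another (2 orders).
That leaves 4 units to arrange: 2 × 2 × 4! = 4 × 24 = 96.

96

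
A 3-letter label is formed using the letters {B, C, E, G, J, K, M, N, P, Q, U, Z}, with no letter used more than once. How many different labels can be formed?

1320

This is a permutation of 3 out of 12: P(12,3) = 12!/9!.
That product is 12 × 11 × 10 = 1320.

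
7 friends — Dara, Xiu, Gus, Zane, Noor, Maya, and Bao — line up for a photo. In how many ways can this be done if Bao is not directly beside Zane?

3600

Of the 7! = 5040 arrangements, those with Bao and Zane adjacent number 2 × 6! = 1440 (treat the pair as a block with 2 internal orders).
So 5040 − 1440 = 3600 arrangements keep them apart.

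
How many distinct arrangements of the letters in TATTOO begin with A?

10

With the first slot taken by A, it remains to arrange the other 5 letters (TTTOO).
Those 5 letters have O appearing twice and T appearing 3 times, giving (5)!/(3!·2!) = 10.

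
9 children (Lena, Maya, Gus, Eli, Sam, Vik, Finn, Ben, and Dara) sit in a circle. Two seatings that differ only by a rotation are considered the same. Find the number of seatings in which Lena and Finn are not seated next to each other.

Without the restriction there are (8)! = 40320 seatings.
Those with Lena next to Finn: fuse the pair into one unit and seat 8 units around a circle — 2·(7)! = 10080.
Subtracting, 40320 − 10080 = 30240.

30240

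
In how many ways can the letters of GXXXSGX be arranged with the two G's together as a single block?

30

Treat the 2 copies of G as a single block. The multiset to arrange is then {GG, S, X, X, X, X}, 6 items in all.
That gives (6)!/(4!) = 30 arrangements.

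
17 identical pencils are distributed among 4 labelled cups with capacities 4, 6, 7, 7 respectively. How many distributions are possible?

109

Without the upper bounds there are C(20,3) = 1140 ways to split 17 among 4 cups.
Subtract solutions that violate a single cap (substitute x_i' = x_i − (cap_i+1)): x_1 ≥ 5 gives C(15,3) = 455; x_2 ≥ 7 gives C(13,3) = 286; x_3 ≥ 8 gives C(12,3) = 220; x_4 ≥ 8 gives C(12,3) = 220. Together 1181.
Add back pairs where two caps are both exceeded: 56 + 35 + 35 + 10 + 10 + 4 = 150.
By inclusion–exclusion the count is 1140 − 1181 + 150 = 109.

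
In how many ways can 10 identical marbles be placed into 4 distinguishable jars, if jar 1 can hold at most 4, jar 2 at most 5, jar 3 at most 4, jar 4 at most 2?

44

By stars and bars, unrestricted non-negative solutions to x_1+…+x_4 = 10 number C(10+3,3) = 286.
Subtract solutions that violate a single cap (substitute x_i' = x_i − (cap_i+1)): x_1 ≥ 5 gives C(8,3) = 56; x_2 ≥ 6 gives C(7,3) = 35; x_3 ≥ 5 gives C(8,3) = 56; x_4 ≥ 3 gives C(10,3) = 120. Together 267.
Add back pairs where two caps are both exceeded: 0 + 1 + 10 + 0 + 4 + 10 = 25.
By inclusion–exclusion the count is 286 − 267 + 25 = 44.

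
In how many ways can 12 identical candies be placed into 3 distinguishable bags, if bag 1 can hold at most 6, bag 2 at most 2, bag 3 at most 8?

12

Ignoring the caps, the number of non-negative solutions to x_1+…+x_3 = 12 is C(14,2) = 91.
Subtract solutions that violate a single cap (substitute x_i' = x_i − (cap_i+1)): x_1 ≥ 7 gives C(7,2) = 21; x_2 ≥ 3 gives C(11,2) = 55; x_3 ≥ 9 gives C(5,2) = 10. Together 86.
Add back pairs where two caps are both exceeded: 6 + 0 + 1 = 7.
By inclusion–exclusion the count is 91 − 86 + 7 = 12.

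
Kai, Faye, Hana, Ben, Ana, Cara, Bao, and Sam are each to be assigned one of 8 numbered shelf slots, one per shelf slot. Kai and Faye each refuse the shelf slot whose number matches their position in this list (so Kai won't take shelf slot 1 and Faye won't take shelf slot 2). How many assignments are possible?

Let Aᵢ (for i ∈ {1, 2}) be the placements that put person i in their forbidden shelf slot. Any j of these fix j positions, leaving (8−j)! ways to fill the rest, and there are C(2,j) ways to pick which j.
By inclusion–exclusion, the number of valid placements is Σ_{j=0}^{2} (−1)^j C(2,j)·(8−j)!.
Computing: 40320 − 10080 + 720 = 30960.

30960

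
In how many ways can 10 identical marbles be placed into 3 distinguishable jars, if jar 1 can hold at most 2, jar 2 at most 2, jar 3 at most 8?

6

Without the upper bounds there are C(12,2) = 66 ways to split 10 among 3 jars.
Subtract solutions that violate a single cap (substitute x_i' = x_i − (cap_i+1)): x_1 ≥ 3 gives C(9,2) = 36; x_2 ≥ 3 gives C(9,2) = 36; x_3 ≥ 9 gives C(3,2) = 3. Together 75.
Add back pairs where two caps are both exceeded: 15 + 0 + 0 = 15.
By inclusion–exclusion the count is 66 − 75 + 15 = 6.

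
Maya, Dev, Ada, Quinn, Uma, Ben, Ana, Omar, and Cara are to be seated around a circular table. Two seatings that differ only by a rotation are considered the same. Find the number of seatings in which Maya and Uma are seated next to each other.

Treat {Maya, Uma} as one unit (2 internal orders) and seat the resulting 8 units around the table: (7)! circular arrangements.
So 2 × (7)! = 2 × 5040 = 10080.

10080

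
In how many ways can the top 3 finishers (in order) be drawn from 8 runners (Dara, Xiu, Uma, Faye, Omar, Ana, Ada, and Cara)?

336

There are 8 choices for 1st place, 7 for 2nd, and 6 for 3rd.
That gives 8 × 7 × 6 = 336.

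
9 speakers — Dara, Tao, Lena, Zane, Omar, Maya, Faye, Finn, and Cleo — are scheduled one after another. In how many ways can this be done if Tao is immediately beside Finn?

Place the 7 others and the Tao-Finn pair as 8 objects in a line; the pair has 2 internal arrangements.
That gives 2 × 8! = 2 × 40320 = 80640.

80640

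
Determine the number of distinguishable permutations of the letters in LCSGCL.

180

Letter multiplicities in LCSGCL: C×2, G×1, L×2, S×1.
So there are 6! / (2!·2!) = 180 distinguishable arrangements.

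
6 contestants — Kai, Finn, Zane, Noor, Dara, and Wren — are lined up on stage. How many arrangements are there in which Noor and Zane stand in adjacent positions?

Glue Noor and Zane into one block (2 internal orders), leaving 5 units to arrange in a row.
So the count is 2·(5)! = 240.

240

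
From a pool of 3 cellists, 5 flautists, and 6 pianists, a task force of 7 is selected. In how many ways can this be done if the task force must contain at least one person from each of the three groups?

With no constraint there are C(14,7) = 3432 possible selections.
Subtract selections that omit an entire group: no cellists → C(11,7) = 330; no flautists → C(9,7) = 36; no pianists → C(8,7) = 8.
Add back selections omitting two groups (i.e. drawn from a single group): C(3,7) + C(5,7) + C(6,7) = 0.
By inclusion–exclusion: 3432 − 374 + 0 = 3058.

3058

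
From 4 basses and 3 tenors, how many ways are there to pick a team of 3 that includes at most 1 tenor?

22

Split by how many tenors are chosen (0 through 1).
Sum: C(3,0)·C(4,3) + C(3,1)·C(4,2) = 4 + 18 = 22.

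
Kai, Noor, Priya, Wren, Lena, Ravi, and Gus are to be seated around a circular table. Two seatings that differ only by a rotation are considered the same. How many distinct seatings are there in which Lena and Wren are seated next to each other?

Glue Lena and Wren into a block (2 internal orders). Seating 6 units around a circle gives (5)! arrangements.
So 2 × (5)! = 2 × 120 = 240.

240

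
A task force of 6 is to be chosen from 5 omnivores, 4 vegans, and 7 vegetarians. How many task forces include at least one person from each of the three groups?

6545

Unrestricted: C(16,6) = 8008 ways to pick any 6 of the 16.
Selections missing a whole group: no omnivores → C(11,6) = 462; no vegans → C(12,6) = 924; no vegetarians → C(9,6) = 84.
Add back selections omitting two groups (i.e. drawn from a single group): C(5,6) + C(4,6) + C(7,6) = 7.
By inclusion–exclusion: 8008 − 1470 + 7 = 6545.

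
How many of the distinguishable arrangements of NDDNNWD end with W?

20

With the last slot taken by W, it remains to arrange the other 6 letters (NDDNND).
Those 6 letters have D appearing 3 times and N appearing 3 times, giving (6)!/(3!·3!) = 20.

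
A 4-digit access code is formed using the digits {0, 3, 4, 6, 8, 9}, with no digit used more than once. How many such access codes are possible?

This is a permutation of 4 out of 6: P(6,4) = 6!/2!.
That product is 6 × 5 × 4 × 3 = 360.

360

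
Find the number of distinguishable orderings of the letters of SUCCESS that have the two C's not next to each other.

Total arrangements of SUCCESS: 7!/(3!·2!) = 420.
If the two C's are adjacent, glue them into one block, leaving 6 items to arrange: (6)!/(3!) = 120 ways.
Subtracting, 420 − 120 = 300 arrangements keep the C's apart.

300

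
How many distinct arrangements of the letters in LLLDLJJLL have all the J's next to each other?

56

Treat the 2 copies of J as a single block. The multiset to arrange is then {JJ, D, L, L, L, L, L, L}, 8 items in all.
That gives (8)!/(6!) = 56 arrangements.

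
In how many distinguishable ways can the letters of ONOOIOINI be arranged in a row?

1260

ONOOIOINI has 9 letters with I appearing 3 times, N appearing twice, and O appearing 4 times.
So there are 9! / (4!·3!·2!) = 1260 distinguishable arrangements.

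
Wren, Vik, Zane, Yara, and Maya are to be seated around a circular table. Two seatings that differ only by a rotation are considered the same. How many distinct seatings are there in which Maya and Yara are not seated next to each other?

Without the restriction there are (4)! = 24 seatings.
Those with Maya next to Yara: fuse the pair into one unit and seat 4 units around a circle — 2·(3)! = 12.
Subtracting, 24 − 12 = 12.

12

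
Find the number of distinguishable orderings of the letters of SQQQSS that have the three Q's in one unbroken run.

Treat the 3 copies of Q as a single block. The multiset to arrange is then {QQQ, S, S, S}, 4 items in all.
That gives (4)!/(3!) = 4 arrangements.

4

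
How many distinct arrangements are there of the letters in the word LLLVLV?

15

The 6 letters of LLLVLV have repeats: L appearing 4 times and V appearing twice.
The number of distinct arrangements is 6!/(4!·2!) = 720/48 = 15.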